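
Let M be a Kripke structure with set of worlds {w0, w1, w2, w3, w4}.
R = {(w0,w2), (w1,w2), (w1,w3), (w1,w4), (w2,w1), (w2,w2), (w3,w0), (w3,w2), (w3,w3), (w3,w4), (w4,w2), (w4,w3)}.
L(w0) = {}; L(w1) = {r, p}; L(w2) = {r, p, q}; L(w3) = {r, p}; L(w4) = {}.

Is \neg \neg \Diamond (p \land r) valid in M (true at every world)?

Let φ = \neg \neg \Diamond (p \land r). Evaluate φ at each world:
  w0 (successors {w2}): φ is true.
  w1 (successors {w2, w3, w4}): φ is true.
  w2 (successors {w1, w2}): φ is true.
  w3 (successors {w0, w2, w3, w4}): φ is true.
  w4 (successors {w2, w3}): φ is true.
For instance, at w1:
  At w1: \neg \Diamond (p \land r) is false, so \neg \neg \Diamond (p \land r) is true.
    At w1: \Diamond (p \land r) is true, so \neg \Diamond (p \land r) is false.
      At w1: \Diamond (p \land r) requires p \land r at some successor in {w2, w3, w4}.
        p \land r holds at w2, so \Diamond (p \land r) is true at w1.

Yes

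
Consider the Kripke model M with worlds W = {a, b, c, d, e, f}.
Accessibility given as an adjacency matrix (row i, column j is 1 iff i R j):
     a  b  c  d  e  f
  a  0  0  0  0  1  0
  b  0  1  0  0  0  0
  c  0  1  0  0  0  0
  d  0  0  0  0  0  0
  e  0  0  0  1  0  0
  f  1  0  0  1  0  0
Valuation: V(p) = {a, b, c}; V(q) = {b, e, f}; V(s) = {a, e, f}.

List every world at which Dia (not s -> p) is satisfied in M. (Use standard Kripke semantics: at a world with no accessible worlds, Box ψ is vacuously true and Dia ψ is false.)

Recall that Dia ψ holds at a world iff ψ holds at some accessible world.
Let φ = Dia (not s -> p). Evaluate φ at each world:
  a (successors {e}): φ is true.
  b (successors {b}): φ is true.
  c (successors {b}): φ is true.
  d (successors ∅): φ is false.
  e (successors {d}): φ is false.
  f (successors {a, d}): φ is true.
For instance, at c:
  At c: Dia (not s -> p) requires not s -> p at some successor in {b}.
    not s -> p holds at b, so Dia (not s -> p) is true at c.
Satisfying worlds: {a, b, c, f}

a, b, c, f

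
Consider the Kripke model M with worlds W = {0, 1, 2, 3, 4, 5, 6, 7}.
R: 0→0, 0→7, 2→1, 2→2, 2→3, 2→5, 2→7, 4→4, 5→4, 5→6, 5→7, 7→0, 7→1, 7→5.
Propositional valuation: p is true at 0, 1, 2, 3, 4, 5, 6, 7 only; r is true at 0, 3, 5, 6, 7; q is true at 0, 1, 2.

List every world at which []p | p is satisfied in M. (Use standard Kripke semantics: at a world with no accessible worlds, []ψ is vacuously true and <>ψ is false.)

0, 1, 2, 3, 4, 5, 6, 7

Recall that []ψ holds at a world iff ψ holds at every accessible world, and <>ψ holds iff ψ holds at some accessible world.
Let φ = []p | p. Evaluate φ at each world:
  0 (successors {0, 7}): φ is true.
  1 (successors ∅): φ is true.
  2 (successors {1, 2, 3, 5, 7}): φ is true.
  3 (successors ∅): φ is true.
  4 (successors {4}): φ is true.
  5 (successors {4, 6, 7}): φ is true.
  6 (successors ∅): φ is true.
  7 (successors {0, 1, 5}): φ is true.
For instance, at 4:
  At 4: []p is true, p is true, so []p | p is true.
    At 4: []p requires p at every successor {4}.
      At 4: p is true.
    So []p is true at 4.
Satisfying worlds: {0, 1, 2, 3, 4, 5, 6, 7}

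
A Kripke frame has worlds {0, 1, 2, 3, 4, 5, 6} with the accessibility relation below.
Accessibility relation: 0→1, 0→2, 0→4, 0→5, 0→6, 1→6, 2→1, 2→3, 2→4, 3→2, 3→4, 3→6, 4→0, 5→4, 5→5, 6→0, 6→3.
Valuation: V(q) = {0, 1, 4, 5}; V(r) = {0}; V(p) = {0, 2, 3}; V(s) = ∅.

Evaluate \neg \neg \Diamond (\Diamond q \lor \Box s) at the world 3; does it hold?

Yes

At 3: \neg \Diamond (\Diamond q \lor \Box s) is false, so \neg \neg \Diamond (\Diamond q \lor \Box s) is true.
  At 3: \Diamond (\Diamond q \lor \Box s) is true, so \neg \Diamond (\Diamond q \lor \Box s) is false.
    At 3: \Diamond (\Diamond q \lor \Box s) requires \Diamond q \lor \Box s at some successor in {2, 4, 6}.
      \Diamond q \lor \Box s holds at 2, so \Diamond (\Diamond q \lor \Box s) is true at 3.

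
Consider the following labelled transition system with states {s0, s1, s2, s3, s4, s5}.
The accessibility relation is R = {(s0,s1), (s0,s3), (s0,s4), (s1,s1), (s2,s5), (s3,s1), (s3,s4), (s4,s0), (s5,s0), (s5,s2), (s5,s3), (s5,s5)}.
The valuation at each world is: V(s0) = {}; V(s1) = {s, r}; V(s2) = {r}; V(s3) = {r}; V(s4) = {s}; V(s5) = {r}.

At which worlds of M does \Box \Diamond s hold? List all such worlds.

Recall that \Box ψ holds at a world iff ψ holds at every accessible world, and \Diamond ψ holds iff ψ holds at some accessible world.
Let φ = \Box \Diamond s. Evaluate φ at each world:
  s0 (successors {s1, s3, s4}): φ is false.
  s1 (successors {s1}): φ is true.
  s2 (successors {s5}): φ is false.
  s3 (successors {s1, s4}): φ is false.
  s4 (successors {s0}): φ is true.
  s5 (successors {s0, s2, s3, s5}): φ is false.
For instance, at s2:
  At s2: \Box \Diamond s requires \Diamond s at every successor {s5}.
    \Diamond s fails at s5, so \Box \Diamond s is false at s2.
      At s5: \Diamond s requires s at some successor in {s0, s2, s3, s5}.
        At s0: s is false.
        At s2: s is false.
        At s3: s is false.
        At s5: s is false.
      So \Diamond s is false at s5.
Satisfying worlds: {s1, s4}

s1, s4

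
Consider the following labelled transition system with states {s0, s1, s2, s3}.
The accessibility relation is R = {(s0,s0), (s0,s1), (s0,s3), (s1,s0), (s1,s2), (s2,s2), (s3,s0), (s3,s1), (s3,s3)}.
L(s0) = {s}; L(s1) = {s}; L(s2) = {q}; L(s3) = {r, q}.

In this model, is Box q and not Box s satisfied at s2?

Recall that Box ψ holds at a world iff ψ holds at every accessible world, and Dia ψ holds iff ψ holds at some accessible world.
At s2: Box q is true, not Box s is true, so Box q and not Box s is true.
  At s2: Box q requires q at every successor {s2}.
    At s2: q is true.
  So Box q is true at s2.
  At s2: Box s is false, so not Box s is true.
    At s2: Box s requires s at every successor {s2}.
      s fails at s2, so Box s is false at s2.

Yes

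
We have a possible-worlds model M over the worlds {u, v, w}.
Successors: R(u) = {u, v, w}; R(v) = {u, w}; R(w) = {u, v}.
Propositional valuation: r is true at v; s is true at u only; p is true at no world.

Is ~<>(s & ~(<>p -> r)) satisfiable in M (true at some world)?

Let φ = ~<>(s & ~(<>p -> r)). Evaluate φ at each world:
  u (successors {u, v, w}): φ is true.
  v (successors {u, w}): φ is true.
  w (successors {u, v}): φ is true.
Detail at u (witness):
  At u: <>(s & ~(<>p -> r)) is false, so ~<>(s & ~(<>p -> r)) is true.
    At u: <>(s & ~(<>p -> r)) requires s & ~(<>p -> r) at some successor in {u, v, w}.
      At u: s & ~(<>p -> r) is false.
      At v: s & ~(<>p -> r) is false.
      At w: s & ~(<>p -> r) is false.
    So <>(s & ~(<>p -> r)) is false at u.

Yes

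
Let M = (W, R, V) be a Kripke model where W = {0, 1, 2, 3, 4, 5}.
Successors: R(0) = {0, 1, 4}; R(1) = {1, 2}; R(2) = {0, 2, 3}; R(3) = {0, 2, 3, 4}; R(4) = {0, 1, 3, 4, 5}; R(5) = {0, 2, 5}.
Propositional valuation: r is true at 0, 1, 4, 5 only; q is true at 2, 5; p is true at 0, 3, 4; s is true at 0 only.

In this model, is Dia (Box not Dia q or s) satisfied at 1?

No

At 1: Dia (Box not Dia q or s) requires Box not Dia q or s at some successor in {1, 2}.
  At 1: Box not Dia q or s is false.
  At 2: Box not Dia q or s is false.
So Dia (Box not Dia q or s) is false at 1.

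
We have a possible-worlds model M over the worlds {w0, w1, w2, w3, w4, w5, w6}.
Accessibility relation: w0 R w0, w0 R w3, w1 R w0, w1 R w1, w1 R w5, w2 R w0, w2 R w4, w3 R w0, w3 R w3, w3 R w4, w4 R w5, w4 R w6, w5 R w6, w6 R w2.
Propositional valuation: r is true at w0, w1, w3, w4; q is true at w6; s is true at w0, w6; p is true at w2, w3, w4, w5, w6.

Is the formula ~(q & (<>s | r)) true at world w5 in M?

At w5: q & (<>s | r) is false, so ~(q & (<>s | r)) is true.
  At w5: q is false, <>s | r is true, so q & (<>s | r) is false.
    At w5: <>s is true, r is false, so <>s | r is true.
      At w5: <>s requires s at some successor in {w6}.
        s holds at w6, so <>s is true at w5.

Yes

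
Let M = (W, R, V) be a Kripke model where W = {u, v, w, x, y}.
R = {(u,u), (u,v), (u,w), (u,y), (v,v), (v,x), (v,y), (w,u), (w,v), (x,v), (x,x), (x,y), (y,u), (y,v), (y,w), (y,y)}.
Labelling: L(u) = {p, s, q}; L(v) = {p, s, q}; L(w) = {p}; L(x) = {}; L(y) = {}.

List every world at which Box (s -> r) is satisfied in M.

Let φ = Box (s -> r). Evaluate φ at each world:
  u (successors {u, v, w, y}): φ is false.
  v (successors {v, x, y}): φ is false.
  w (successors {u, v}): φ is false.
  x (successors {v, x, y}): φ is false.
  y (successors {u, v, w, y}): φ is false.
For instance, at v:
  At v: Box (s -> r) requires s -> r at every successor {v, x, y}.
    s -> r fails at v, so Box (s -> r) is false at v.
Satisfying worlds: none.

none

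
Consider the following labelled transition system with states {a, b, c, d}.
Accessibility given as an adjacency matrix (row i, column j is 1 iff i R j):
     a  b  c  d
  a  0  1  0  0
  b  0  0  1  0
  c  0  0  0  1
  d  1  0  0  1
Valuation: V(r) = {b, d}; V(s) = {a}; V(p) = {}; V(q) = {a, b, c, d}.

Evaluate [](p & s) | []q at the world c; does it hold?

Yes

Recall that []ψ holds at a world iff ψ holds at every accessible world, and <>ψ holds iff ψ holds at some accessible world.
At c: [](p & s) is false, []q is true, so [](p & s) | []q is true.
  At c: [](p & s) requires p & s at every successor {d}.
    p & s fails at d, so [](p & s) is false at c.
  At c: []q requires q at every successor {d}.
    At d: q is true.
  So []q is true at c.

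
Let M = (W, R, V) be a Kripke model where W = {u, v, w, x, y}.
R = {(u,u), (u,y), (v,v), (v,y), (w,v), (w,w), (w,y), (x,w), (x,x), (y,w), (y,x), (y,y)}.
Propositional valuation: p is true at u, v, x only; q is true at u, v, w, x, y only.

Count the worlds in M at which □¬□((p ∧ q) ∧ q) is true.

5

Recall that □ψ holds at a world iff ψ holds at every accessible world, and ◇ψ holds iff ψ holds at some accessible world.
Let φ = □¬□((p ∧ q) ∧ q). Evaluate φ at each world:
  u (successors {u, y}): φ is true.
  v (successors {v, y}): φ is true.
  w (successors {v, w, y}): φ is true.
  x (successors {w, x}): φ is true.
  y (successors {w, x, y}): φ is true.
For instance, at v:
  At v: □¬□((p ∧ q) ∧ q) requires ¬□((p ∧ q) ∧ q) at every successor {v, y}.
      At v: □((p ∧ q) ∧ q) is false, so ¬□((p ∧ q) ∧ q) is true.
      At y: □((p ∧ q) ∧ q) is false, so ¬□((p ∧ q) ∧ q) is true.
  So □¬□((p ∧ q) ∧ q) is true at v.
Satisfying worlds: {u, v, w, x, y}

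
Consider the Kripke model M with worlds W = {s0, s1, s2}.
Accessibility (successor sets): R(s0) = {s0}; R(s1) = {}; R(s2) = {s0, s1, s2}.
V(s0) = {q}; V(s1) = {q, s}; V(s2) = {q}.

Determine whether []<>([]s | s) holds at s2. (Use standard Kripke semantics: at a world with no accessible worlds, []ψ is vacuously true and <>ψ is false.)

No

At s2: []<>([]s | s) requires <>([]s | s) at every successor {s0, s1, s2}.
  <>([]s | s) fails at s0, so []<>([]s | s) is false at s2.
    At s0: <>([]s | s) requires []s | s at some successor in {s0}.
      At s0: []s | s is false.
    So <>([]s | s) is false at s0.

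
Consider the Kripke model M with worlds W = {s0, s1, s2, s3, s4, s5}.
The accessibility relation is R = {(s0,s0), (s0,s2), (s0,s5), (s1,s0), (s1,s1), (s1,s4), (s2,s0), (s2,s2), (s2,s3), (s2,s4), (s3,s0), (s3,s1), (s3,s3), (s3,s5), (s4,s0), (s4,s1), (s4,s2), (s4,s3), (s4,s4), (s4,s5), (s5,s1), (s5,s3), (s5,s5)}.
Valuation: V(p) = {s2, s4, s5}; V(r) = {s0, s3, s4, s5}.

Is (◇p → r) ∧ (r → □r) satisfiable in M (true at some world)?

No

Recall that □ψ holds at a world iff ψ holds at every accessible world, and ◇ψ holds iff ψ holds at some accessible world.
Let φ = (◇p → r) ∧ (r → □r). Evaluate φ at each world:
  s0 (successors {s0, s2, s5}): φ is false.
  s1 (successors {s0, s1, s4}): φ is false.
  s2 (successors {s0, s2, s3, s4}): φ is false.
  s3 (successors {s0, s1, s3, s5}): φ is false.
  s4 (successors {s0, s1, s2, s3, s4, s5}): φ is false.
  s5 (successors {s1, s3, s5}): φ is false.
For instance, at s3:
  At s3: ◇p → r is true, r → □r is false, so (◇p → r) ∧ (r → □r) is false.
    At s3: ◇p is true, r is true, so ◇p → r is true.
      At s3: ◇p requires p at some successor in {s0, s1, s3, s5}.
        p holds at s5, so ◇p is true at s3.
    At s3: r is true, □r is false, so r → □r is false.
      At s3: □r requires r at every successor {s0, s1, s3, s5}.
        r fails at s1, so □r is false at s3.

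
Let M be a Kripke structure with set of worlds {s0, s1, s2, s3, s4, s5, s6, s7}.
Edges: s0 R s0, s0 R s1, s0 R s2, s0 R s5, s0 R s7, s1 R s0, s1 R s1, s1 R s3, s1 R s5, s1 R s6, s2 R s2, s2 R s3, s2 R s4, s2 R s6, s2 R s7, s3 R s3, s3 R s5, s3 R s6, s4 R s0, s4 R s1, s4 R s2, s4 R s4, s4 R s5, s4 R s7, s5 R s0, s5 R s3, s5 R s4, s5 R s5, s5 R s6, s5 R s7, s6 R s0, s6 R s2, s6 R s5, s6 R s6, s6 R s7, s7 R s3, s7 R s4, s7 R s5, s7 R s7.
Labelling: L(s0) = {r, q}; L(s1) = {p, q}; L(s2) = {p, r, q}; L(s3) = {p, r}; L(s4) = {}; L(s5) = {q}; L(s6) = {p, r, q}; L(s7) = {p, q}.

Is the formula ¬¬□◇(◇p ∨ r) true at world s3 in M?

Yes

Recall that □ψ holds at a world iff ψ holds at every accessible world, and ◇ψ holds iff ψ holds at some accessible world.
At s3: ¬□◇(◇p ∨ r) is false, so ¬¬□◇(◇p ∨ r) is true.
  At s3: □◇(◇p ∨ r) is true, so ¬□◇(◇p ∨ r) is false.
    At s3: □◇(◇p ∨ r) requires ◇(◇p ∨ r) at every successor {s3, s5, s6}.
      At s3: ◇(◇p ∨ r) is true.
      At s5: ◇(◇p ∨ r) is true.
      At s6: ◇(◇p ∨ r) is true.
    So □◇(◇p ∨ r) is true at s3.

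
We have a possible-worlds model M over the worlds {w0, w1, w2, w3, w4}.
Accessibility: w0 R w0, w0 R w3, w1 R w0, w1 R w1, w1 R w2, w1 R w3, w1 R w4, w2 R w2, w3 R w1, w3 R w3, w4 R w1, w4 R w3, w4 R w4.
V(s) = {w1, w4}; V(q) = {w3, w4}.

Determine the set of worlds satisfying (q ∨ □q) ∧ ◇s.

Let φ = (q ∨ □q) ∧ ◇s. Evaluate φ at each world:
  w0 (successors {w0, w3}): φ is false.
  w1 (successors {w0, w1, w2, w3, w4}): φ is false.
  w2 (successors {w2}): φ is false.
  w3 (successors {w1, w3}): φ is true.
  w4 (successors {w1, w3, w4}): φ is true.
For instance, at w0:
  At w0: q ∨ □q is false, ◇s is false, so (q ∨ □q) ∧ ◇s is false.
    At w0: q is false, □q is false, so q ∨ □q is false.
      At w0: □q requires q at every successor {w0, w3}.
        q fails at w0, so □q is false at w0.
    At w0: ◇s requires s at some successor in {w0, w3}.
      At w0: s is false.
      At w3: s is false.
    So ◇s is false at w0.
Satisfying worlds: {w3, w4}

w3, w4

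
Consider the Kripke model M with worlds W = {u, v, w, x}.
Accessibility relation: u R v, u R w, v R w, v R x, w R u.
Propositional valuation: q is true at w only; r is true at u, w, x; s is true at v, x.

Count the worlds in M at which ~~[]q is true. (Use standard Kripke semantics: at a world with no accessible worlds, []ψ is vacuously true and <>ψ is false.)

Let φ = ~~[]q. Evaluate φ at each world:
  u (successors {v, w}): φ is false.
  v (successors {w, x}): φ is false.
  w (successors {u}): φ is false.
  x (successors ∅): φ is true.
For instance, at u:
  At u: ~[]q is true, so ~~[]q is false.
    At u: []q is false, so ~[]q is true.
      At u: []q requires q at every successor {v, w}.
        q fails at v, so []q is false at u.
Satisfying worlds: {x}

1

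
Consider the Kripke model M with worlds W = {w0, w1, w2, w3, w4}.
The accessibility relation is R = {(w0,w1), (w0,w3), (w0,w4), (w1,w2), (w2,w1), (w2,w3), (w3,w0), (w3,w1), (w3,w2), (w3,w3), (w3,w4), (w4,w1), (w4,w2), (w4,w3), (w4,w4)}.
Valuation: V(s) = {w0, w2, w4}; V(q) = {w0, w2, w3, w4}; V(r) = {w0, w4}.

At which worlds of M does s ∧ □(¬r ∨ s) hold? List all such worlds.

Let φ = s ∧ □(¬r ∨ s). Evaluate φ at each world:
  w0 (successors {w1, w3, w4}): φ is true.
  w1 (successors {w2}): φ is false.
  w2 (successors {w1, w3}): φ is true.
  w3 (successors {w0, w1, w2, w3, w4}): φ is false.
  w4 (successors {w1, w2, w3, w4}): φ is true.
For instance, at w1:
  At w1: s is false, □(¬r ∨ s) is true, so s ∧ □(¬r ∨ s) is false.
    At w1: □(¬r ∨ s) requires ¬r ∨ s at every successor {w2}.
      At w2: ¬r ∨ s is true.
    So □(¬r ∨ s) is true at w1.
Satisfying worlds: {w0, w2, w4}

w0, w2, w4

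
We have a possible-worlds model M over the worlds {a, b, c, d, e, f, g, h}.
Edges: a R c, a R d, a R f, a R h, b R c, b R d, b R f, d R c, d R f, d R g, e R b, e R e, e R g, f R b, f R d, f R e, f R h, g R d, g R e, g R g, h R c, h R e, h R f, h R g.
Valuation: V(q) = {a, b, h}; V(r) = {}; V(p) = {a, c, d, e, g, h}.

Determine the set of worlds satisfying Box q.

Let φ = Box q. Evaluate φ at each world:
  a (successors {c, d, f, h}): φ is false.
  b (successors {c, d, f}): φ is false.
  c (successors ∅): φ is true.
  d (successors {c, f, g}): φ is false.
  e (successors {b, e, g}): φ is false.
  f (successors {b, d, e, h}): φ is false.
  g (successors {d, e, g}): φ is false.
  h (successors {c, e, f, g}): φ is false.
For instance, at b:
  At b: Box q requires q at every successor {c, d, f}.
    q fails at c, so Box q is false at b.
Satisfying worlds: {c}

c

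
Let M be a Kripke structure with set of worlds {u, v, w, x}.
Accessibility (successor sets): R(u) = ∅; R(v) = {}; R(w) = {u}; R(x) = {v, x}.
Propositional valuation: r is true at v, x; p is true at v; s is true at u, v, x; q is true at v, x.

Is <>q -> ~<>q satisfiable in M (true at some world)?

Yes

Let φ = <>q -> ~<>q. Evaluate φ at each world:
  u (successors ∅): φ is true.
  v (successors ∅): φ is true.
  w (successors {u}): φ is true.
  x (successors {v, x}): φ is false.
Detail at u (witness):
  At u: <>q is false, ~<>q is true, so <>q -> ~<>q is true.
    At u: no accessible worlds, so <>q is false.
    At u: <>q is false, so ~<>q is true.
      At u: no accessible worlds, so <>q is false.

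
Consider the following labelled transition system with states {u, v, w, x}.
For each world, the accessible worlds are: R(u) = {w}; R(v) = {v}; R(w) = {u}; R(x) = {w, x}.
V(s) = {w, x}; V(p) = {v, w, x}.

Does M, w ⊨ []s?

No

Recall that []ψ holds at a world iff ψ holds at every accessible world, and <>ψ holds iff ψ holds at some accessible world.
At w: []s requires s at every successor {u}.
  s fails at u, so []s is false at w.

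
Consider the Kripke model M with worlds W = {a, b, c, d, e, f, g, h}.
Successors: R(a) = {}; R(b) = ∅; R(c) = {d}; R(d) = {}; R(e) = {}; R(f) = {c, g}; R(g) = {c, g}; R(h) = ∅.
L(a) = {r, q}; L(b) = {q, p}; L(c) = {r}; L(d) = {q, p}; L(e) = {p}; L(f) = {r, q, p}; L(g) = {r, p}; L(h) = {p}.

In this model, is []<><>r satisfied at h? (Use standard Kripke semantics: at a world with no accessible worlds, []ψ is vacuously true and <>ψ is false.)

At h: no accessible worlds, so []<><>r holds vacuously.

Yes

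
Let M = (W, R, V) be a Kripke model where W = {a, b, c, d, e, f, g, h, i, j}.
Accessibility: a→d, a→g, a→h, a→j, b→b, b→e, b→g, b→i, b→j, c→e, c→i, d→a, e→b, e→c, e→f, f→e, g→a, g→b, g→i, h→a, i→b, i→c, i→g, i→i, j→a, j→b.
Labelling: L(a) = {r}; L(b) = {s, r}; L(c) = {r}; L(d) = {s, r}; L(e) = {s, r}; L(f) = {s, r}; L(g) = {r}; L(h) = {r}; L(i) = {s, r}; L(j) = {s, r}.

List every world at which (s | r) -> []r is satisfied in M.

Let φ = (s | r) -> []r. Evaluate φ at each world:
  a (successors {d, g, h, j}): φ is true.
  b (successors {b, e, g, i, j}): φ is true.
  c (successors {e, i}): φ is true.
  d (successors {a}): φ is true.
  e (successors {b, c, f}): φ is true.
  f (successors {e}): φ is true.
  g (successors {a, b, i}): φ is true.
  h (successors {a}): φ is true.
  i (successors {b, c, g, i}): φ is true.
  j (successors {a, b}): φ is true.
For instance, at e:
  At e: s | r is true, []r is true, so (s | r) -> []r is true.
    At e: []r requires r at every successor {b, c, f}.
      At b: r is true.
      At c: r is true.
      At f: r is true.
    So []r is true at e.
Satisfying worlds: {a, b, c, d, e, f, g, h, i, j}

a, b, c, d, e, f, g, h, i, j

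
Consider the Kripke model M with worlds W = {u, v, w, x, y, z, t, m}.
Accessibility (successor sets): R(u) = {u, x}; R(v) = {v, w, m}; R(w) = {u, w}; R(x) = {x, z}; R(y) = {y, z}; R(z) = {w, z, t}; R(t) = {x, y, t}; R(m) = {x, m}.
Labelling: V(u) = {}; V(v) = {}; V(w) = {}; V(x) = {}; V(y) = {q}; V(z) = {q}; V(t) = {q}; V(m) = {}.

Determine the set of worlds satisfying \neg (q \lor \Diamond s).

u, v, w, x, m

Recall that \Diamond ψ holds at a world iff ψ holds at some accessible world.
Let φ = \neg (q \lor \Diamond s). Evaluate φ at each world:
  u (successors {u, x}): φ is true.
  v (successors {v, w, m}): φ is true.
  w (successors {u, w}): φ is true.
  x (successors {x, z}): φ is true.
  y (successors {y, z}): φ is false.
  z (successors {w, z, t}): φ is false.
  t (successors {x, y, t}): φ is false.
  m (successors {x, m}): φ is true.
For instance, at v:
  At v: q \lor \Diamond s is false, so \neg (q \lor \Diamond s) is true.
    At v: q is false, \Diamond s is false, so q \lor \Diamond s is false.
      At v: \Diamond s requires s at some successor in {v, w, m}.
        At v: s is false.
        At w: s is false.
        At m: s is false.
      So \Diamond s is false at v.
Satisfying worlds: {u, v, w, x, m}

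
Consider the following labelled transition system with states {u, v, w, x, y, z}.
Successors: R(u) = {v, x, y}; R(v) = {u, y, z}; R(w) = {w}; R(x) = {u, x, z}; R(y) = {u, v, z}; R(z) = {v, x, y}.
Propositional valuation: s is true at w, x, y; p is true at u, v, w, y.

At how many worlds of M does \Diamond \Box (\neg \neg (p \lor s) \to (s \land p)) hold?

1

Recall that \Box ψ holds at a world iff ψ holds at every accessible world, and \Diamond ψ holds iff ψ holds at some accessible world.
Let φ = \Diamond \Box (\neg \neg (p \lor s) \to (s \land p)). Evaluate φ at each world:
  u (successors {v, x, y}): φ is false.
  v (successors {u, y, z}): φ is false.
  w (successors {w}): φ is true.
  x (successors {u, x, z}): φ is false.
  y (successors {u, v, z}): φ is false.
  z (successors {v, x, y}): φ is false.
For instance, at v:
  At v: \Diamond \Box (\neg \neg (p \lor s) \to (s \land p)) requires \Box (\neg \neg (p \lor s) \to (s \land p)) at some successor in {u, y, z}.
    At u: \Box (\neg \neg (p \lor s) \to (s \land p)) is false.
    At y: \Box (\neg \neg (p \lor s) \to (s \land p)) is false.
    At z: \Box (\neg \neg (p \lor s) \to (s \land p)) is false.
  So \Diamond \Box (\neg \neg (p \lor s) \to (s \land p)) is false at v.
Satisfying worlds: {w}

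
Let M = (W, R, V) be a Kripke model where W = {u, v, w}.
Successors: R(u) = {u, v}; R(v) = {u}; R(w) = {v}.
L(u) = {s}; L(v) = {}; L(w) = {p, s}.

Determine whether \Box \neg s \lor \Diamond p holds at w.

Yes

At w: \Box \neg s is true, \Diamond p is false, so \Box \neg s \lor \Diamond p is true.
  At w: \Box \neg s requires \neg s at every successor {v}.
    At v: \neg s is true.
  So \Box \neg s is true at w.
  At w: \Diamond p requires p at some successor in {v}.
    At v: p is false.
  So \Diamond p is false at w.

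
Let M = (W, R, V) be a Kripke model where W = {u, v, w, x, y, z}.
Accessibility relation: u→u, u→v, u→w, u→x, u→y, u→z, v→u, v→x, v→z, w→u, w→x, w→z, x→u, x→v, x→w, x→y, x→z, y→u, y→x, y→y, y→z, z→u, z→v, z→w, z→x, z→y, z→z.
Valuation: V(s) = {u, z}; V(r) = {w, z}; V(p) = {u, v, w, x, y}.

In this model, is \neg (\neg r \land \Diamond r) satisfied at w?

Yes

Recall that \Diamond ψ holds at a world iff ψ holds at some accessible world.
At w: \neg r \land \Diamond r is false, so \neg (\neg r \land \Diamond r) is true.
  At w: \neg r is false, \Diamond r is true, so \neg r \land \Diamond r is false.
    At w: \Diamond r requires r at some successor in {u, x, z}.
      r holds at z, so \Diamond r is true at w.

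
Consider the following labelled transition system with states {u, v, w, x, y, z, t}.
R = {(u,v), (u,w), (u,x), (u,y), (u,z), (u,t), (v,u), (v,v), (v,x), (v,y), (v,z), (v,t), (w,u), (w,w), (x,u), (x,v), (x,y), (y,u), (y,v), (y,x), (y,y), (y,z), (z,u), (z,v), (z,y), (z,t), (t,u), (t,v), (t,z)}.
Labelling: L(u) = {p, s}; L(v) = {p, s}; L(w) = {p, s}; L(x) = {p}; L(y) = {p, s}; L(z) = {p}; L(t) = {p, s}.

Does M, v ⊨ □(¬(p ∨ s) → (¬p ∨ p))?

At v: □(¬(p ∨ s) → (¬p ∨ p)) requires ¬(p ∨ s) → (¬p ∨ p) at every successor {u, v, x, y, z, t}.
  At u: ¬(p ∨ s) → (¬p ∨ p) is true.
  At v: ¬(p ∨ s) → (¬p ∨ p) is true.
  At x: ¬(p ∨ s) → (¬p ∨ p) is true.
  At y: ¬(p ∨ s) → (¬p ∨ p) is true.
  At z: ¬(p ∨ s) → (¬p ∨ p) is true.
  At t: ¬(p ∨ s) → (¬p ∨ p) is true.
So □(¬(p ∨ s) → (¬p ∨ p)) is true at v.

Yes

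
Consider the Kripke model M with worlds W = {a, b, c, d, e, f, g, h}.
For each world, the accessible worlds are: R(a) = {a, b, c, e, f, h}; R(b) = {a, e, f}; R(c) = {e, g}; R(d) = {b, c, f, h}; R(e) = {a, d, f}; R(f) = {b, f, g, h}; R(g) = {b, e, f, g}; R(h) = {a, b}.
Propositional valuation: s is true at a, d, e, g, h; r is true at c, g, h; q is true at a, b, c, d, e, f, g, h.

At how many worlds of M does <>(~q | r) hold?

5

Let φ = <>(~q | r). Evaluate φ at each world:
  a (successors {a, b, c, e, f, h}): φ is true.
  b (successors {a, e, f}): φ is false.
  c (successors {e, g}): φ is true.
  d (successors {b, c, f, h}): φ is true.
  e (successors {a, d, f}): φ is false.
  f (successors {b, f, g, h}): φ is true.
  g (successors {b, e, f, g}): φ is true.
  h (successors {a, b}): φ is false.
For instance, at a:
  At a: <>(~q | r) requires ~q | r at some successor in {a, b, c, e, f, h}.
    ~q | r holds at c, so <>(~q | r) is true at a.
Satisfying worlds: {a, c, d, f, g}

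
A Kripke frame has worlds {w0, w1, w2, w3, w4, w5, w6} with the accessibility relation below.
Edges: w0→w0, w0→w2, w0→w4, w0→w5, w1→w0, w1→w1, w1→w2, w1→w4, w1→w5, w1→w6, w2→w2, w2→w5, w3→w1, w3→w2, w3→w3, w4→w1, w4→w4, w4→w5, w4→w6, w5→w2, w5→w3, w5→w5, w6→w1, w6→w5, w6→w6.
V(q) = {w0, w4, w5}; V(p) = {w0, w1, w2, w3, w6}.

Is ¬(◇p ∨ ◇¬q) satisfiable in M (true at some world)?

Recall that ◇ψ holds at a world iff ψ holds at some accessible world.
Let φ = ¬(◇p ∨ ◇¬q). Evaluate φ at each world:
  w0 (successors {w0, w2, w4, w5}): φ is false.
  w1 (successors {w0, w1, w2, w4, w5, w6}): φ is false.
  w2 (successors {w2, w5}): φ is false.
  w3 (successors {w1, w2, w3}): φ is false.
  w4 (successors {w1, w4, w5, w6}): φ is false.
  w5 (successors {w2, w3, w5}): φ is false.
  w6 (successors {w1, w5, w6}): φ is false.
For instance, at w4:
  At w4: ◇p ∨ ◇¬q is true, so ¬(◇p ∨ ◇¬q) is false.
    At w4: ◇p is true, ◇¬q is true, so ◇p ∨ ◇¬q is true.
      At w4: ◇p requires p at some successor in {w1, w4, w5, w6}.
        p holds at w1, so ◇p is true at w4.
      At w4: ◇¬q requires ¬q at some successor in {w1, w4, w5, w6}.
        ¬q holds at w1, so ◇¬q is true at w4.

No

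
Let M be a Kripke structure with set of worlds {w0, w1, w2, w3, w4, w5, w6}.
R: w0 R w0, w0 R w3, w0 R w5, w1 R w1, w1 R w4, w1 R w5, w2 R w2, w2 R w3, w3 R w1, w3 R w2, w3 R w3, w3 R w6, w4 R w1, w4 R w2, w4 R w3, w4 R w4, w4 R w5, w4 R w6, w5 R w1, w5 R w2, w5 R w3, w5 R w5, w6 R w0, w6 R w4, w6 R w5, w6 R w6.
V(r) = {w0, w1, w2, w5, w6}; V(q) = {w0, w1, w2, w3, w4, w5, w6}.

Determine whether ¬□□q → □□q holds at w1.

At w1: ¬□□q is false, □□q is true, so ¬□□q → □□q is true.
  At w1: □□q is true, so ¬□□q is false.
    At w1: □□q requires □q at every successor {w1, w4, w5}.
      At w1: □q is true.
      At w4: □q is true.
      At w5: □q is true.
    So □□q is true at w1.
  At w1: □□q requires □q at every successor {w1, w4, w5}.
      At w1: □q requires q at every successor {w1, w4, w5}.
        At w1: q is true.
        At w4: q is true.
        At w5: q is true.
      So □q is true at w1.
      At w4: □q requires q at every successor {w1, w2, w3, w4, w5, w6}.
        At w1: q is true.
        At w2: q is true.
        At w3: q is true.
        At w4: q is true.
        At w5: q is true.
        At w6: q is true.
      So □q is true at w4.
      At w5: □q requires q at every successor {w1, w2, w3, w5}.
        At w1: q is true.
        At w2: q is true.
        At w3: q is true.
        At w5: q is true.
      So □q is true at w5.
  So □□q is true at w1.

Yes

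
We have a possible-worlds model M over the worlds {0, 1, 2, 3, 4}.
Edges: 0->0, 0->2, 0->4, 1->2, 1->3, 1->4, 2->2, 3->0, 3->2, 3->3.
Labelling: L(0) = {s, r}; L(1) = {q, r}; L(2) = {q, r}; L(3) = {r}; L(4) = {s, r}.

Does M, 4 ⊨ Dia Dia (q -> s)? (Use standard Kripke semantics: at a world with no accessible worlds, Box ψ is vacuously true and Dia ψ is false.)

At 4: no accessible worlds, so Dia Dia (q -> s) is false.

No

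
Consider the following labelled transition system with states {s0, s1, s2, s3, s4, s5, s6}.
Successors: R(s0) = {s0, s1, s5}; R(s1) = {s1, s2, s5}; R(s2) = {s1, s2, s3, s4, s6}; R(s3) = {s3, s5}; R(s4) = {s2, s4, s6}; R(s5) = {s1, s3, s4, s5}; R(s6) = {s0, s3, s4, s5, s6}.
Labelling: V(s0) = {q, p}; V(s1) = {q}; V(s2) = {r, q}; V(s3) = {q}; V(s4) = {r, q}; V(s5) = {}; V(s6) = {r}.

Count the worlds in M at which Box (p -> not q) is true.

5

Recall that Box ψ holds at a world iff ψ holds at every accessible world, and Dia ψ holds iff ψ holds at some accessible world.
Let φ = Box (p -> not q). Evaluate φ at each world:
  s0 (successors {s0, s1, s5}): φ is false.
  s1 (successors {s1, s2, s5}): φ is true.
  s2 (successors {s1, s2, s3, s4, s6}): φ is true.
  s3 (successors {s3, s5}): φ is true.
  s4 (successors {s2, s4, s6}): φ is true.
  s5 (successors {s1, s3, s4, s5}): φ is true.
  s6 (successors {s0, s3, s4, s5, s6}): φ is false.
For instance, at s6:
  At s6: Box (p -> not q) requires p -> not q at every successor {s0, s3, s4, s5, s6}.
    p -> not q fails at s0, so Box (p -> not q) is false at s6.
Satisfying worlds: {s1, s2, s3, s4, s5}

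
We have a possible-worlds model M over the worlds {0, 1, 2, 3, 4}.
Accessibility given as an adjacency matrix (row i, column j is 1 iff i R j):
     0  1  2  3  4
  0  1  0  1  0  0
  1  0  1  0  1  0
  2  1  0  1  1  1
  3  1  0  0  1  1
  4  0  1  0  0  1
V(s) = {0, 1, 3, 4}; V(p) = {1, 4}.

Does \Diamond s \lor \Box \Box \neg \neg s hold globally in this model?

Yes

Let φ = \Diamond s \lor \Box \Box \neg \neg s. Evaluate φ at each world:
  0 (successors {0, 2}): φ is true.
  1 (successors {1, 3}): φ is true.
  2 (successors {0, 2, 3, 4}): φ is true.
  3 (successors {0, 3, 4}): φ is true.
  4 (successors {1, 4}): φ is true.
For instance, at 3:
  At 3: \Diamond s is true, \Box \Box \neg \neg s is false, so \Diamond s \lor \Box \Box \neg \neg s is true.
    At 3: \Diamond s requires s at some successor in {0, 3, 4}.
      s holds at 0, so \Diamond s is true at 3.
    At 3: \Box \Box \neg \neg s requires \Box \neg \neg s at every successor {0, 3, 4}.
      \Box \neg \neg s fails at 0, so \Box \Box \neg \neg s is false at 3.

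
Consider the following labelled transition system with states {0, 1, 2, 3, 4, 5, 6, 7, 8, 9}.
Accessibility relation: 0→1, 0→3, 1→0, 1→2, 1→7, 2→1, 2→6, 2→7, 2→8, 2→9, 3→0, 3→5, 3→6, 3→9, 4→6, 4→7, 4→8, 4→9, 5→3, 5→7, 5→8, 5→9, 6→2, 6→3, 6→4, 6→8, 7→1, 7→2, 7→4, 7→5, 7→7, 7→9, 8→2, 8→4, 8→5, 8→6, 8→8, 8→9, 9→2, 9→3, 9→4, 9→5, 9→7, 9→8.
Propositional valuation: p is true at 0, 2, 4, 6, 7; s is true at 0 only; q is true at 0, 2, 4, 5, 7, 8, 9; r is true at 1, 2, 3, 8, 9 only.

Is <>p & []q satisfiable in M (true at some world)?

Recall that []ψ holds at a world iff ψ holds at every accessible world, and <>ψ holds iff ψ holds at some accessible world.
Let φ = <>p & []q. Evaluate φ at each world:
  0 (successors {1, 3}): φ is false.
  1 (successors {0, 2, 7}): φ is true.
  2 (successors {1, 6, 7, 8, 9}): φ is false.
  3 (successors {0, 5, 6, 9}): φ is false.
  4 (successors {6, 7, 8, 9}): φ is false.
  5 (successors {3, 7, 8, 9}): φ is false.
  6 (successors {2, 3, 4, 8}): φ is false.
  7 (successors {1, 2, 4, 5, 7, 9}): φ is false.
  8 (successors {2, 4, 5, 6, 8, 9}): φ is false.
  9 (successors {2, 3, 4, 5, 7, 8}): φ is false.
Detail at 1 (witness):
  At 1: <>p is true, []q is true, so <>p & []q is true.
    At 1: <>p requires p at some successor in {0, 2, 7}.
      p holds at 0, so <>p is true at 1.
    At 1: []q requires q at every successor {0, 2, 7}.
      At 0: q is true.
      At 2: q is true.
      At 7: q is true.
    So []q is true at 1.

Yes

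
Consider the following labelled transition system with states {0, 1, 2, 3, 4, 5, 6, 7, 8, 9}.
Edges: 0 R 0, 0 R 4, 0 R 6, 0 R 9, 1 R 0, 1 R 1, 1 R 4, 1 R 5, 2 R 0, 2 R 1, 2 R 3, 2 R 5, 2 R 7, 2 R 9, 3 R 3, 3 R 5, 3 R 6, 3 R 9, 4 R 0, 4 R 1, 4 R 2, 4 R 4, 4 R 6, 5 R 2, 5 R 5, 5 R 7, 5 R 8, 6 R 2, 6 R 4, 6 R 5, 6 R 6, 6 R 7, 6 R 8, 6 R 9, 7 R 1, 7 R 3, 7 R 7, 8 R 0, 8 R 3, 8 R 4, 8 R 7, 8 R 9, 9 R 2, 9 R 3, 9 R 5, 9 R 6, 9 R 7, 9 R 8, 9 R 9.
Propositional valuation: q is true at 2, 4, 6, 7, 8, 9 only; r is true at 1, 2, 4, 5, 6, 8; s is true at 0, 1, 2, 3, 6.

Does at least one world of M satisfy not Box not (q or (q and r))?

Yes

Let φ = not Box not (q or (q and r)). Evaluate φ at each world:
  0 (successors {0, 4, 6, 9}): φ is true.
  1 (successors {0, 1, 4, 5}): φ is true.
  2 (successors {0, 1, 3, 5, 7, 9}): φ is true.
  3 (successors {3, 5, 6, 9}): φ is true.
  4 (successors {0, 1, 2, 4, 6}): φ is true.
  5 (successors {2, 5, 7, 8}): φ is true.
  6 (successors {2, 4, 5, 6, 7, 8, 9}): φ is true.
  7 (successors {1, 3, 7}): φ is true.
  8 (successors {0, 3, 4, 7, 9}): φ is true.
  9 (successors {2, 3, 5, 6, 7, 8, 9}): φ is true.
Detail at 0 (witness):
  At 0: Box not (q or (q and r)) is false, so not Box not (q or (q and r)) is true.
    At 0: Box not (q or (q and r)) requires not (q or (q and r)) at every successor {0, 4, 6, 9}.
      not (q or (q and r)) fails at 4, so Box not (q or (q and r)) is false at 0.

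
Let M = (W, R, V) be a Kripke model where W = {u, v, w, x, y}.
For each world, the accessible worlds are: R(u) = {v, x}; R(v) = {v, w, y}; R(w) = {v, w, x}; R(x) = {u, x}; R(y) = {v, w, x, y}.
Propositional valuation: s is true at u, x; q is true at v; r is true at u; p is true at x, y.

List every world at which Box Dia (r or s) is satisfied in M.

x

Let φ = Box Dia (r or s). Evaluate φ at each world:
  u (successors {v, x}): φ is false.
  v (successors {v, w, y}): φ is false.
  w (successors {v, w, x}): φ is false.
  x (successors {u, x}): φ is true.
  y (successors {v, w, x, y}): φ is false.
For instance, at v:
  At v: Box Dia (r or s) requires Dia (r or s) at every successor {v, w, y}.
    Dia (r or s) fails at v, so Box Dia (r or s) is false at v.
      At v: Dia (r or s) requires r or s at some successor in {v, w, y}.
        At v: r or s is false.
        At w: r or s is false.
        At y: r or s is false.
      So Dia (r or s) is false at v.
Satisfying worlds: {x}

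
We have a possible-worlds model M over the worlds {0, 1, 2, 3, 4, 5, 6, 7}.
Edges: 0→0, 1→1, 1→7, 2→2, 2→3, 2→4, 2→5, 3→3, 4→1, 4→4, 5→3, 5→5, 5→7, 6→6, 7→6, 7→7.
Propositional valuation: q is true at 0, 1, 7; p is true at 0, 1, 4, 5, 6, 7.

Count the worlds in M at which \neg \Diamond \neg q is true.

2

Let φ = \neg \Diamond \neg q. Evaluate φ at each world:
  0 (successors {0}): φ is true.
  1 (successors {1, 7}): φ is true.
  2 (successors {2, 3, 4, 5}): φ is false.
  3 (successors {3}): φ is false.
  4 (successors {1, 4}): φ is false.
  5 (successors {3, 5, 7}): φ is false.
  6 (successors {6}): φ is false.
  7 (successors {6, 7}): φ is false.
For instance, at 2:
  At 2: \Diamond \neg q is true, so \neg \Diamond \neg q is false.
    At 2: \Diamond \neg q requires \neg q at some successor in {2, 3, 4, 5}.
      \neg q holds at 2, so \Diamond \neg q is true at 2.
Satisfying worlds: {0, 1}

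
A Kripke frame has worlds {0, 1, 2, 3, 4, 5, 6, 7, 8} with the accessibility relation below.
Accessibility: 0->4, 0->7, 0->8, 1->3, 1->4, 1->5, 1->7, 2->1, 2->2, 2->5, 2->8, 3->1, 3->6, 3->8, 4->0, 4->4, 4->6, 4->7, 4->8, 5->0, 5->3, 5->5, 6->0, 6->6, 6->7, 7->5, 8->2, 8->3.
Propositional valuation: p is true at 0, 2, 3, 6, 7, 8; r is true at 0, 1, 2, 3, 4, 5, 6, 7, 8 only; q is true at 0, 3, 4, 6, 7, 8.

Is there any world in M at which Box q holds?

Yes

Let φ = Box q. Evaluate φ at each world:
  0 (successors {4, 7, 8}): φ is true.
  1 (successors {3, 4, 5, 7}): φ is false.
  2 (successors {1, 2, 5, 8}): φ is false.
  3 (successors {1, 6, 8}): φ is false.
  4 (successors {0, 4, 6, 7, 8}): φ is true.
  5 (successors {0, 3, 5}): φ is false.
  6 (successors {0, 6, 7}): φ is true.
  7 (successors {5}): φ is false.
  8 (successors {2, 3}): φ is false.
Detail at 0 (witness):
  At 0: Box q requires q at every successor {4, 7, 8}.
    At 4: q is true.
    At 7: q is true.
    At 8: q is true.
  So Box q is true at 0.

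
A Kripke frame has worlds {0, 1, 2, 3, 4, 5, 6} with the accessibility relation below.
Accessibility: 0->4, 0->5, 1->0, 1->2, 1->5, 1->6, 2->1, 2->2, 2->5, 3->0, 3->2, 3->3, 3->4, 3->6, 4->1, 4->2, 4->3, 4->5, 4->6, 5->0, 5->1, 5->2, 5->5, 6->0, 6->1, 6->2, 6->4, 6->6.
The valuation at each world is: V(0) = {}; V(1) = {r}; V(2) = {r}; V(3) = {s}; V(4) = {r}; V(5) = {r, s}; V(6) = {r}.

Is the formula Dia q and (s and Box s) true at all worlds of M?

No

Let φ = Dia q and (s and Box s). Evaluate φ at each world:
  0 (successors {4, 5}): φ is false.
  1 (successors {0, 2, 5, 6}): φ is false.
  2 (successors {1, 2, 5}): φ is false.
  3 (successors {0, 2, 3, 4, 6}): φ is false.
  4 (successors {1, 2, 3, 5, 6}): φ is false.
  5 (successors {0, 1, 2, 5}): φ is false.
  6 (successors {0, 1, 2, 4, 6}): φ is false.
Detail at 0 (counterexample):
  At 0: Dia q is false, s and Box s is false, so Dia q and (s and Box s) is false.
    At 0: Dia q requires q at some successor in {4, 5}.
      At 4: q is false.
      At 5: q is false.
    So Dia q is false at 0.
    At 0: s is false, Box s is false, so s and Box s is false.
      At 0: Box s requires s at every successor {4, 5}.
        s fails at 4, so Box s is false at 0.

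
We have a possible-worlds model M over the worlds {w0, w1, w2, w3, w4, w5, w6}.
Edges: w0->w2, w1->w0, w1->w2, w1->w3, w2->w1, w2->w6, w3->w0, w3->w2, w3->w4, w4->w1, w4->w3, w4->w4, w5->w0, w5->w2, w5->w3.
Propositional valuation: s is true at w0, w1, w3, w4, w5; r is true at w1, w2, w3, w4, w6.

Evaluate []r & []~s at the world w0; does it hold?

Yes

At w0: []r is true, []~s is true, so []r & []~s is true.
  At w0: []r requires r at every successor {w2}.
    At w2: r is true.
  So []r is true at w0.
  At w0: []~s requires ~s at every successor {w2}.
    At w2: ~s is true.
  So []~s is true at w0.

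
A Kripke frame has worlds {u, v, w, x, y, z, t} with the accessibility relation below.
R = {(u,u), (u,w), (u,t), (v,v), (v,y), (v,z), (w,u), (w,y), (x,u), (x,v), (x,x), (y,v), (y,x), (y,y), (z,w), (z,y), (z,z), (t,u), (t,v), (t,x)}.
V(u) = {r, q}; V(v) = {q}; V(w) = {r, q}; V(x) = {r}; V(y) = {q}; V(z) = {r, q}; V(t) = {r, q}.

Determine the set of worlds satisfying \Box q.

Let φ = \Box q. Evaluate φ at each world:
  u (successors {u, w, t}): φ is true.
  v (successors {v, y, z}): φ is true.
  w (successors {u, y}): φ is true.
  x (successors {u, v, x}): φ is false.
  y (successors {v, x, y}): φ is false.
  z (successors {w, y, z}): φ is true.
  t (successors {u, v, x}): φ is false.
For instance, at t:
  At t: \Box q requires q at every successor {u, v, x}.
    q fails at x, so \Box q is false at t.
Satisfying worlds: {u, v, w, z}

u, v, w, z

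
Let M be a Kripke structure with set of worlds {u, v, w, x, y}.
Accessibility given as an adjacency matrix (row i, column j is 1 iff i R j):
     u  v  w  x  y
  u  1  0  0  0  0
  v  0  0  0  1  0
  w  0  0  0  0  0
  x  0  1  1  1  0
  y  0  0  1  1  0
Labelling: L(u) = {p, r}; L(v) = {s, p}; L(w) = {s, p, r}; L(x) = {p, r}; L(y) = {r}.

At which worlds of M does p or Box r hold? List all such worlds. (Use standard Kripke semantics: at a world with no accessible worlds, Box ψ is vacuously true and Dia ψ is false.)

Let φ = p or Box r. Evaluate φ at each world:
  u (successors {u}): φ is true.
  v (successors {x}): φ is true.
  w (successors ∅): φ is true.
  x (successors {v, w, x}): φ is true.
  y (successors {w, x}): φ is true.
For instance, at y:
  At y: p is false, Box r is true, so p or Box r is true.
    At y: Box r requires r at every successor {w, x}.
      At w: r is true.
      At x: r is true.
    So Box r is true at y.
Satisfying worlds: {u, v, w, x, y}

u, v, w, x, y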